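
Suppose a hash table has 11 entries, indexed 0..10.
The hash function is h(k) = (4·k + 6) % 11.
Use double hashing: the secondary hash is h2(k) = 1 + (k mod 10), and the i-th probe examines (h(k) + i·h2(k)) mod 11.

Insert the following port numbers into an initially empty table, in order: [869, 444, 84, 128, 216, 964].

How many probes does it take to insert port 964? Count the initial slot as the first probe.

4

869: h=6 => slot 6
444: h=0 => slot 0
84: h=1 => slot 1
128: h=1, h2=9, probe 1,10 => slot 10
216: h=1, h2=7, probe 1,8 => slot 8
964: h=1, h2=5, probe 1,6,0,5 => slot 5
Table: [444, 84, ., ., ., 964, 869, ., 216, ., 128]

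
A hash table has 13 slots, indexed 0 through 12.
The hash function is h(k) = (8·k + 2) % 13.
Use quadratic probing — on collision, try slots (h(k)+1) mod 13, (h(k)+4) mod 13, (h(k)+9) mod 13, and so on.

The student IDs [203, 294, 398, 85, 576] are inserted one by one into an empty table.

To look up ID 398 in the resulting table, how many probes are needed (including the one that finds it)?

203 hashes to 1; slot 1 is free => place at 1.
294 hashes to 1; 1 taken => place at 2.
398 hashes to 1; 1,2 taken => place at 5.
85 hashes to 6; slot 6 is free => place at 6.
576 hashes to 8; slot 8 is free => place at 8.
Table: [-, 203, 294, -, -, 398, 85, -, 576, -, -, -, -]
Lookup 398: h=1, probe 1,2,5 → found at 5.

3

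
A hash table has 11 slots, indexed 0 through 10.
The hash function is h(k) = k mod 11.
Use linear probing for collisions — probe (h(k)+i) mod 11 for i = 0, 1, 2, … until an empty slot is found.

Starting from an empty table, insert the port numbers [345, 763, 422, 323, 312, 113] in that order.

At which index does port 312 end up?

8

Insert 345: h=4, slot 4 empty -> index 4.
Insert 763: h=4, slot 4 occupied -> index 5.
Insert 422: h=4, slots 4,5 occupied -> index 6.
Insert 323: h=4, slots 4,5,6 occupied -> index 7.
Insert 312: h=4, slots 4,5,6,7 occupied -> index 8.
Insert 113: h=3, slot 3 empty -> index 3.
Table: [_, _, _, 113, 345, 763, 422, 323, 312, _, _]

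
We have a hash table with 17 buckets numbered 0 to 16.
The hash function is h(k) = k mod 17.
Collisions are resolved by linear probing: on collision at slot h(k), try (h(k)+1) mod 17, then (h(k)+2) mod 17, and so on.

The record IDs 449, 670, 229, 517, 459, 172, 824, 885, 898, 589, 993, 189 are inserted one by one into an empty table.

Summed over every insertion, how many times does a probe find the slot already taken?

Insert 449: h=7, slot 7 empty → index 7.
Insert 670: h=7, slot 7 occupied → index 8.
Insert 229: h=8, slot 8 occupied → index 9.
Insert 517: h=7, slots 7,8,9 occupied → index 10.
Insert 459: h=0, slot 0 empty → index 0.
Insert 172: h=2, slot 2 empty → index 2.
Insert 824: h=8, slots 8,9,10 occupied → index 11.
Insert 885: h=1, slot 1 empty → index 1.
Insert 898: h=14, slot 14 empty → index 14.
Insert 589: h=11, slot 11 occupied → index 12.
Insert 993: h=7, slots 7,8,9,10,11,12 occupied → index 13.
Insert 189: h=2, slot 2 occupied → index 3.
Table: [459, 885, 172, 189, —, —, —, 449, 670, 229, 517, 824, 589, 993, 898, —, —]

16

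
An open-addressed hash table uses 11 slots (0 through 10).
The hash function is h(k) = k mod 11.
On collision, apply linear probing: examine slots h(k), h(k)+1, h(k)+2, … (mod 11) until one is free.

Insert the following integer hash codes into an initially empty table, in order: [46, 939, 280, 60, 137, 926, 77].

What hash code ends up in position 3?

Insert 46: h=2, slot 2 empty → index 2.
Insert 939: h=4, slot 4 empty → index 4.
Insert 280: h=5, slot 5 empty → index 5.
Insert 60: h=5, slot 5 occupied → index 6.
Insert 137: h=5, slots 5,6 occupied → index 7.
Insert 926: h=2, slot 2 occupied → index 3.
Insert 77: h=0, slot 0 empty → index 0.
Table: [77, ∅, 46, 926, 939, 280, 60, 137, ∅, ∅, ∅]

926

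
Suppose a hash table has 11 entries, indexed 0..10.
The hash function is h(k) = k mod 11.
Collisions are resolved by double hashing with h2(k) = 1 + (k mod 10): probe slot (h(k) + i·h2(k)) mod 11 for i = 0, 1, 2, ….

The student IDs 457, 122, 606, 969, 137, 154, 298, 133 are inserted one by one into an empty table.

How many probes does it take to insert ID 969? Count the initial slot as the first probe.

2

457 hashes to 6; slot 6 is free -> place at 6.
122 hashes to 1; slot 1 is free -> place at 1.
606 hashes to 1, h2=7; 1 taken -> place at 8.
969 hashes to 1, h2=10; 1 taken -> place at 0.
137 hashes to 5; slot 5 is free -> place at 5.
154 hashes to 0, h2=5; 0,5 taken -> place at 10.
298 hashes to 1, h2=9; 1,10,8,6 taken -> place at 4.
133 hashes to 1, h2=4; 1,5 taken -> place at 9.
Table: [969, 122, —, —, 298, 137, 457, —, 606, 133, 154]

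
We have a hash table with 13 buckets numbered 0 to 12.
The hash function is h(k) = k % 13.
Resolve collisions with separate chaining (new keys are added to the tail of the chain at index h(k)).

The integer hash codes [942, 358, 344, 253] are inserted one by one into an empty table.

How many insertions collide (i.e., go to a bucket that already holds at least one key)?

2

942 -> bucket 6
358 -> bucket 7
344 -> bucket 6 (collision)
253 -> bucket 6 (collision)
Final buckets:
0: —
1: —
2: —
3: —
4: —
5: —
6: 942 -> 344 -> 253
7: 358
8: —
9: —
10: —
11: —
12: —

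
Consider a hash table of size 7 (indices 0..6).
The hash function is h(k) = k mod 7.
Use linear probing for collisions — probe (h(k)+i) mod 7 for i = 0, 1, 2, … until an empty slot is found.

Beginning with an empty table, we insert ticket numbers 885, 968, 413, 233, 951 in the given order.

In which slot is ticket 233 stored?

885 hashes to 3; slot 3 is free => place at 3.
968 hashes to 2; slot 2 is free => place at 2.
413 hashes to 0; slot 0 is free => place at 0.
233 hashes to 2; 2,3 taken => place at 4.
951 hashes to 6; slot 6 is free => place at 6.
Table: [413, -, 968, 885, 233, -, 951]

4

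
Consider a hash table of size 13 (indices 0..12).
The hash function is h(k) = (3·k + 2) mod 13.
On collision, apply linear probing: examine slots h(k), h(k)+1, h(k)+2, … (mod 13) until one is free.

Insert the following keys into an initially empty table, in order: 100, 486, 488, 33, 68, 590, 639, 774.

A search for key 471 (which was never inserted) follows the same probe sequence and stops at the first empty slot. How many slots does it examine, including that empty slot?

Insert 100: h=3, slot 3 empty => index 3.
Insert 486: h=4, slot 4 empty => index 4.
Insert 488: h=10, slot 10 empty => index 10.
Insert 33: h=10, slot 10 occupied => index 11.
Insert 68: h=11, slot 11 occupied => index 12.
Insert 590: h=4, slot 4 occupied => index 5.
Insert 639: h=8, slot 8 empty => index 8.
Insert 774: h=10, slots 10,11,12 occupied => index 0.
Table: [774, ∅, ∅, 100, 486, 590, ∅, ∅, 639, ∅, 488, 33, 68]
Lookup 471: h=11, probe 11,12,0,1 → slot 1 empty, not found.

4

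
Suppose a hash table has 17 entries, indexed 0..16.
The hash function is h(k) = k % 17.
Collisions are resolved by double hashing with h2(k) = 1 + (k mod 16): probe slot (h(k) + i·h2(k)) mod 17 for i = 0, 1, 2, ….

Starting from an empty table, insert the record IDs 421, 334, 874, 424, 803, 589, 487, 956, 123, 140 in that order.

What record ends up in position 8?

589

Insert 421: h=13, slot 13 empty -> index 13.
Insert 334: h=11, slot 11 empty -> index 11.
Insert 874: h=7, slot 7 empty -> index 7.
Insert 424: h=16, slot 16 empty -> index 16.
Insert 803: h=4, slot 4 empty -> index 4.
Insert 589: h=11, h2=14, slot 11 occupied -> index 8.
Insert 487: h=11, h2=8, slot 11 occupied -> index 2.
Insert 956: h=4, h2=13, slot 4 occupied -> index 0.
Insert 123: h=4, h2=12, slots 4,16,11 occupied -> index 6.
Insert 140: h=4, h2=13, slots 4,0,13 occupied -> index 9.
Table: [956, —, 487, —, 803, —, 123, 874, 589, 140, —, 334, —, 421, —, —, 424]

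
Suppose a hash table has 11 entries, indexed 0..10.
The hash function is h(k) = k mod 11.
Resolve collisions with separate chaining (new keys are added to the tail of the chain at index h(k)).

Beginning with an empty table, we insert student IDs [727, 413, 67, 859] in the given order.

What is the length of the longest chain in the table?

3

Insert 727: h=1, bucket 1 empty -> new chain.
Insert 413: h=6, bucket 6 empty -> new chain.
Insert 67: h=1, bucket 1 nonempty -> append to chain.
Insert 859: h=1, bucket 1 nonempty -> append to chain.
Final buckets:
0: _
1: 727 -> 67 -> 859
2: _
3: _
4: _
5: _
6: 413
7: _
8: _
9: _
10: _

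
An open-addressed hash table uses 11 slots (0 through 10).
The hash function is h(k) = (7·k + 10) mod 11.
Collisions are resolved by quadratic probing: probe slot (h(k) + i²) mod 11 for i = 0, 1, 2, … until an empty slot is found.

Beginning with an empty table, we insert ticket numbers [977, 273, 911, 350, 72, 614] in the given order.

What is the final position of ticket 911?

0

977: h=7 -> slot 7
273: h=7, probe 7,8 -> slot 8
911: h=7, probe 7,8,0 -> slot 0
350: h=7, probe 7,8,0,5 -> slot 5
72: h=8, probe 8,9 -> slot 9
614: h=7, probe 7,8,0,5,1 -> slot 1
Table: [911, 614, -, -, -, 350, -, 977, 273, 72, -]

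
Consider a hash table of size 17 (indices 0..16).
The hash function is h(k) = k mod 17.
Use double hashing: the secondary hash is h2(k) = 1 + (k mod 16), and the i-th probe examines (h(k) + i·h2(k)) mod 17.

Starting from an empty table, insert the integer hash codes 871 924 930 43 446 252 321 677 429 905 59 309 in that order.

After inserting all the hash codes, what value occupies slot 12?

Insert 871: h=4, slot 4 empty → index 4.
Insert 924: h=6, slot 6 empty → index 6.
Insert 930: h=12, slot 12 empty → index 12.
Insert 43: h=9, slot 9 empty → index 9.
Insert 446: h=4, h2=15, slot 4 occupied → index 2.
Insert 252: h=14, slot 14 empty → index 14.
Insert 321: h=15, slot 15 empty → index 15.
Insert 677: h=14, h2=6, slot 14 occupied → index 3.
Insert 429: h=4, h2=14, slot 4 occupied → index 1.
Insert 905: h=4, h2=10, slots 4,14 occupied → index 7.
Insert 59: h=8, slot 8 empty → index 8.
Insert 309: h=3, h2=6, slots 3,9,15,4 occupied → index 10.
Table: [-, 429, 446, 677, 871, -, 924, 905, 59, 43, 309, -, 930, -, 252, 321, -]

930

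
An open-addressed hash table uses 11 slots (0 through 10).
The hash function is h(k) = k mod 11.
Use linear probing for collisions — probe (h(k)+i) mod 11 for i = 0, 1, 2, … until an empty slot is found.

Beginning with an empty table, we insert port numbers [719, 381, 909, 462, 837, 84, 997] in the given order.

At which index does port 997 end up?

Insert 719: h=4, slot 4 empty -> index 4.
Insert 381: h=7, slot 7 empty -> index 7.
Insert 909: h=7, slot 7 occupied -> index 8.
Insert 462: h=0, slot 0 empty -> index 0.
Insert 837: h=1, slot 1 empty -> index 1.
Insert 84: h=7, slots 7,8 occupied -> index 9.
Insert 997: h=7, slots 7,8,9 occupied -> index 10.
Table: [462, 837, ., ., 719, ., ., 381, 909, 84, 997]

10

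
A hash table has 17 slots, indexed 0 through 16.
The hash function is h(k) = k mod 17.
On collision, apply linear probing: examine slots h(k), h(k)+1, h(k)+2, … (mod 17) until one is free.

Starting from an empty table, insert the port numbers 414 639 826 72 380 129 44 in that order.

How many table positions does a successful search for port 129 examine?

414 hashes to 6; slot 6 is free => place at 6.
639 hashes to 10; slot 10 is free => place at 10.
826 hashes to 10; 10 taken => place at 11.
72 hashes to 4; slot 4 is free => place at 4.
380 hashes to 6; 6 taken => place at 7.
129 hashes to 10; 10,11 taken => place at 12.
44 hashes to 10; 10,11,12 taken => place at 13.
Table: [∅, ∅, ∅, ∅, 72, ∅, 414, 380, ∅, ∅, 639, 826, 129, 44, ∅, ∅, ∅]
Lookup 129: h=10, probe 10,11,12 → found at 12.

3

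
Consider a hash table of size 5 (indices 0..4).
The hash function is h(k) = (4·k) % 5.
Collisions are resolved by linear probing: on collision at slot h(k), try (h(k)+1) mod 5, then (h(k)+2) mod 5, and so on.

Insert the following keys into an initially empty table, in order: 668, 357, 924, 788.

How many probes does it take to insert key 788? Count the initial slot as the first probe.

668 hashes to 2; slot 2 is free → place at 2.
357 hashes to 3; slot 3 is free → place at 3.
924 hashes to 1; slot 1 is free → place at 1.
788 hashes to 2; 2,3 taken → place at 4.
Table: [-, 924, 668, 357, 788]

3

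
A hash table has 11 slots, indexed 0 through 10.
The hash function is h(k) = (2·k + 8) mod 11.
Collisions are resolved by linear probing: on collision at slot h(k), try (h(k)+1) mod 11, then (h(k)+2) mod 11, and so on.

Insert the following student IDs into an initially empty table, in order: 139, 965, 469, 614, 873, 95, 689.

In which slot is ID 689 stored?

139 hashes to 0; slot 0 is free -> place at 0.
965 hashes to 2; slot 2 is free -> place at 2.
469 hashes to 0; 0 taken -> place at 1.
614 hashes to 4; slot 4 is free -> place at 4.
873 hashes to 5; slot 5 is free -> place at 5.
95 hashes to 0; 0,1,2 taken -> place at 3.
689 hashes to 0; 0,1,2,3,4,5 taken -> place at 6.
Table: [139, 469, 965, 95, 614, 873, 689, _, _, _, _]

6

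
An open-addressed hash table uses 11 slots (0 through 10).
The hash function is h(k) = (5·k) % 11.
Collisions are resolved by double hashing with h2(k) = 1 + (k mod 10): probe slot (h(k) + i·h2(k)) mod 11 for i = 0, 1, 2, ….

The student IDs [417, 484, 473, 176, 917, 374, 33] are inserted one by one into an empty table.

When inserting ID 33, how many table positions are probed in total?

3

417: h=6 => slot 6
484: h=0 => slot 0
473: h=0, h2=4, probe 0,4 => slot 4
176: h=0, h2=7, probe 0,7 => slot 7
917: h=9 => slot 9
374: h=0, h2=5, probe 0,5 => slot 5
33: h=0, h2=4, probe 0,4,8 => slot 8
Table: [484, ., ., ., 473, 374, 417, 176, 33, 917, .]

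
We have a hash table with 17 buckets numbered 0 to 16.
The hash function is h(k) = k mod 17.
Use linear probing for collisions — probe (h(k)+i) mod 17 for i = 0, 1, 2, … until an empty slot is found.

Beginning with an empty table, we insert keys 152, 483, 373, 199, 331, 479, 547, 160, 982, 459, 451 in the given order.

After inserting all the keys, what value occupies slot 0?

373

152 hashes to 16; slot 16 is free => place at 16.
483 hashes to 7; slot 7 is free => place at 7.
373 hashes to 16; 16 taken => place at 0.
199 hashes to 12; slot 12 is free => place at 12.
331 hashes to 8; slot 8 is free => place at 8.
479 hashes to 3; slot 3 is free => place at 3.
547 hashes to 3; 3 taken => place at 4.
160 hashes to 7; 7,8 taken => place at 9.
982 hashes to 13; slot 13 is free => place at 13.
459 hashes to 0; 0 taken => place at 1.
451 hashes to 9; 9 taken => place at 10.
Table: [373, 459, ∅, 479, 547, ∅, ∅, 483, 331, 160, 451, ∅, 199, 982, ∅, ∅, 152]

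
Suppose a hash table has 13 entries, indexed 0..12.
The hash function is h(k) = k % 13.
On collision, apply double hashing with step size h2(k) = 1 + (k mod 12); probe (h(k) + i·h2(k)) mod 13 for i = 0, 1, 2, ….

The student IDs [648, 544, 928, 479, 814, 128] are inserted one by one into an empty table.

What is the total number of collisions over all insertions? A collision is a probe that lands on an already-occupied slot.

3

648: h=11 → slot 11
544: h=11, h2=5, probe 11,3 → slot 3
928: h=5 → slot 5
479: h=11, h2=12, probe 11,10 → slot 10
814: h=8 → slot 8
128: h=11, h2=9, probe 11,7 → slot 7
Table: [., ., ., 544, ., 928, ., 128, 814, ., 479, 648, .]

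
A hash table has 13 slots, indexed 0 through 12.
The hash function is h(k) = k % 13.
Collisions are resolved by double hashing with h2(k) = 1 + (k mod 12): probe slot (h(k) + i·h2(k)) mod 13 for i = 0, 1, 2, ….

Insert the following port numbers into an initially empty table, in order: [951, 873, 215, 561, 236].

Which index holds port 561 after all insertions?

9

951: h=2 → slot 2
873: h=2, h2=10, probe 2,12 → slot 12
215: h=7 → slot 7
561: h=2, h2=10, probe 2,12,9 → slot 9
236: h=2, h2=9, probe 2,11 → slot 11
Table: [_, _, 951, _, _, _, _, 215, _, 561, _, 236, 873]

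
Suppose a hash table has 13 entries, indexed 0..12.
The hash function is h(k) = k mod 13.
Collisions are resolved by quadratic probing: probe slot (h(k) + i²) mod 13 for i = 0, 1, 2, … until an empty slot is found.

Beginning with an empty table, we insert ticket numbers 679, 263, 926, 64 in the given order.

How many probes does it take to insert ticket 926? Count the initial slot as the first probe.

3

679: h=3 → slot 3
263: h=3, probe 3,4 → slot 4
926: h=3, probe 3,4,7 → slot 7
64: h=12 → slot 12
Table: [_, _, _, 679, 263, _, _, 926, _, _, _, _, 64]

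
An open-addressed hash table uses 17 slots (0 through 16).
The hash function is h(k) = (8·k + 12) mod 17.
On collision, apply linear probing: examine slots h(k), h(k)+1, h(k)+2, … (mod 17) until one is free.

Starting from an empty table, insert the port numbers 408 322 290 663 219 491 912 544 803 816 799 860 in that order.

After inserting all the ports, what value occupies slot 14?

Insert 408: h=12, slot 12 empty -> index 12.
Insert 322: h=4, slot 4 empty -> index 4.
Insert 290: h=3, slot 3 empty -> index 3.
Insert 663: h=12, slot 12 occupied -> index 13.
Insert 219: h=13, slot 13 occupied -> index 14.
Insert 491: h=13, slots 13,14 occupied -> index 15.
Insert 912: h=15, slot 15 occupied -> index 16.
Insert 544: h=12, slots 12,13,14,15,16 occupied -> index 0.
Insert 803: h=10, slot 10 empty -> index 10.
Insert 816: h=12, slots 12,13,14,15,16,0 occupied -> index 1.
Insert 799: h=12, slots 12,13,14,15,16,0,1 occupied -> index 2.
Insert 860: h=7, slot 7 empty -> index 7.
Table: [544, 816, 799, 290, 322, _, _, 860, _, _, 803, _, 408, 663, 219, 491, 912]

219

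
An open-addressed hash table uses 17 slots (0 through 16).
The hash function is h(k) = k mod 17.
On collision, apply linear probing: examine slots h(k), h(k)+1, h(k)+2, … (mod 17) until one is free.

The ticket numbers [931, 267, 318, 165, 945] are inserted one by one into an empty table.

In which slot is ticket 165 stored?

15

931 hashes to 13; slot 13 is free -> place at 13.
267 hashes to 12; slot 12 is free -> place at 12.
318 hashes to 12; 12,13 taken -> place at 14.
165 hashes to 12; 12,13,14 taken -> place at 15.
945 hashes to 10; slot 10 is free -> place at 10.
Table: [_, _, _, _, _, _, _, _, _, _, 945, _, 267, 931, 318, 165, _]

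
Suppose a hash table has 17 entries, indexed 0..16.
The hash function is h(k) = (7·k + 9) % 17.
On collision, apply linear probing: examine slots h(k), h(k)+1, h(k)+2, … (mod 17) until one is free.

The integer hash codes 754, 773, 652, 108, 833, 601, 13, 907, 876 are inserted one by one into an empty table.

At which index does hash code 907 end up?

754 hashes to 0; slot 0 is free => place at 0.
773 hashes to 14; slot 14 is free => place at 14.
652 hashes to 0; 0 taken => place at 1.
108 hashes to 0; 0,1 taken => place at 2.
833 hashes to 9; slot 9 is free => place at 9.
601 hashes to 0; 0,1,2 taken => place at 3.
13 hashes to 15; slot 15 is free => place at 15.
907 hashes to 0; 0,1,2,3 taken => place at 4.
876 hashes to 4; 4 taken => place at 5.
Table: [754, 652, 108, 601, 907, 876, _, _, _, 833, _, _, _, _, 773, 13, _]

4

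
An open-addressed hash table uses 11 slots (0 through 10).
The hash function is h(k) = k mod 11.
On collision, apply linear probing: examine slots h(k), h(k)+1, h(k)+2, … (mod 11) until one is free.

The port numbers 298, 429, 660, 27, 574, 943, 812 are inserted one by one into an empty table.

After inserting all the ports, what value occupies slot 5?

27

298: h=1 → slot 1
429: h=0 → slot 0
660: h=0, probe 0,1,2 → slot 2
27: h=5 → slot 5
574: h=2, probe 2,3 → slot 3
943: h=8 → slot 8
812: h=9 → slot 9
Table: [429, 298, 660, 574, —, 27, —, —, 943, 812, —]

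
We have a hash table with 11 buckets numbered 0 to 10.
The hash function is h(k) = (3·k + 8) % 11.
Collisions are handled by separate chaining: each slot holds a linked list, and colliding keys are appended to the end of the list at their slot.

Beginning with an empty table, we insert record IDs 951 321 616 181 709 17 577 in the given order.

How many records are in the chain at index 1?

4

Insert 951: h=1, bucket 1 empty -> new chain.
Insert 321: h=3, bucket 3 empty -> new chain.
Insert 616: h=8, bucket 8 empty -> new chain.
Insert 181: h=1, bucket 1 nonempty -> append to chain.
Insert 709: h=1, bucket 1 nonempty -> append to chain.
Insert 17: h=4, bucket 4 empty -> new chain.
Insert 577: h=1, bucket 1 nonempty -> append to chain.
Final buckets:
0: —
1: 951 -> 181 -> 709 -> 577
2: —
3: 321
4: 17
5: —
6: —
7: —
8: 616
9: —
10: —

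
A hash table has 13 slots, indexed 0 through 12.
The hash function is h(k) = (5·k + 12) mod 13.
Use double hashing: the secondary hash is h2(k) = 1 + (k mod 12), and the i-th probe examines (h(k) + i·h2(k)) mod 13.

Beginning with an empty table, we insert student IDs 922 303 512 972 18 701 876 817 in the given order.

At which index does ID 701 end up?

0

Insert 922: h=7, slot 7 empty -> index 7.
Insert 303: h=6, slot 6 empty -> index 6.
Insert 512: h=11, slot 11 empty -> index 11.
Insert 972: h=10, slot 10 empty -> index 10.
Insert 18: h=11, h2=7, slot 11 occupied -> index 5.
Insert 701: h=7, h2=6, slot 7 occupied -> index 0.
Insert 876: h=11, h2=1, slot 11 occupied -> index 12.
Insert 817: h=2, slot 2 empty -> index 2.
Table: [701, _, 817, _, _, 18, 303, 922, _, _, 972, 512, 876]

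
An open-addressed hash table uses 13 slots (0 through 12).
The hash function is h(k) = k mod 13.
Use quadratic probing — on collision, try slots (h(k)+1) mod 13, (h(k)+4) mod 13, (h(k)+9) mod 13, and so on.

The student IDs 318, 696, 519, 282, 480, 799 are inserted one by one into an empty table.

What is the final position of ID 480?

318 hashes to 6; slot 6 is free → place at 6.
696 hashes to 7; slot 7 is free → place at 7.
519 hashes to 12; slot 12 is free → place at 12.
282 hashes to 9; slot 9 is free → place at 9.
480 hashes to 12; 12 taken → place at 0.
799 hashes to 6; 6,7 taken → place at 10.
Table: [480, —, —, —, —, —, 318, 696, —, 282, 799, —, 519]

0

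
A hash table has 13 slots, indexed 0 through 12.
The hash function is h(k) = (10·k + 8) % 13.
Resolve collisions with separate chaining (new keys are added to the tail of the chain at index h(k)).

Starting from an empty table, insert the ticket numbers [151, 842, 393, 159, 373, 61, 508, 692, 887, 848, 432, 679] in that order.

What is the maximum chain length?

151 -> bucket 10
842 -> bucket 4
393 -> bucket 12
159 -> bucket 12 (collision)
373 -> bucket 7
61 -> bucket 7 (collision)
508 -> bucket 5
692 -> bucket 12 (collision)
887 -> bucket 12 (collision)
848 -> bucket 12 (collision)
432 -> bucket 12 (collision)
679 -> bucket 12 (collision)
Final buckets:
0: -
1: -
2: -
3: -
4: 842
5: 508
6: -
7: 373 -> 61
8: -
9: -
10: 151
11: -
12: 393 -> 159 -> 692 -> 887 -> 848 -> 432 -> 679

7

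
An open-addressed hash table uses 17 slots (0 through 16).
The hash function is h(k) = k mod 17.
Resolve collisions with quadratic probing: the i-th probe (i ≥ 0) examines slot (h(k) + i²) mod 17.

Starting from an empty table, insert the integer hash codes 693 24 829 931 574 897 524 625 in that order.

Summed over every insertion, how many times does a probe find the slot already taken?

Insert 693: h=13, slot 13 empty => index 13.
Insert 24: h=7, slot 7 empty => index 7.
Insert 829: h=13, slot 13 occupied => index 14.
Insert 931: h=13, slots 13,14 occupied => index 0.
Insert 574: h=13, slots 13,14,0 occupied => index 5.
Insert 897: h=13, slots 13,14,0,5 occupied => index 12.
Insert 524: h=14, slot 14 occupied => index 15.
Insert 625: h=13, slots 13,14,0,5,12 occupied => index 4.
Table: [931, _, _, _, 625, 574, _, 24, _, _, _, _, 897, 693, 829, 524, _]

16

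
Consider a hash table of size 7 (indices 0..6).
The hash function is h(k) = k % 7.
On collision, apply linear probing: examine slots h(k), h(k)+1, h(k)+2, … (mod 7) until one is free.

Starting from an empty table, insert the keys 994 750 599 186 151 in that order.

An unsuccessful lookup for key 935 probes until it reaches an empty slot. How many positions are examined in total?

6

994: h=0 => slot 0
750: h=1 => slot 1
599: h=4 => slot 4
186: h=4, probe 4,5 => slot 5
151: h=4, probe 4,5,6 => slot 6
Table: [994, 750, —, —, 599, 186, 151]
Lookup 935: h=4, probe 4,5,6,0,1,2 → slot 2 empty, not found.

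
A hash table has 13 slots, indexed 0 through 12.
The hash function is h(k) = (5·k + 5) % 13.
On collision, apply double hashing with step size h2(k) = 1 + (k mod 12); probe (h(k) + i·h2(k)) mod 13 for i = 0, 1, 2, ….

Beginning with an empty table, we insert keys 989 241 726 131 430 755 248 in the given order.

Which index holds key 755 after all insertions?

7

989 hashes to 10; slot 10 is free → place at 10.
241 hashes to 1; slot 1 is free → place at 1.
726 hashes to 8; slot 8 is free → place at 8.
131 hashes to 10, h2=12; 10 taken → place at 9.
430 hashes to 10, h2=11; 10,8 taken → place at 6.
755 hashes to 10, h2=12; 10,9,8 taken → place at 7.
248 hashes to 10, h2=9; 10,6 taken → place at 2.
Table: [—, 241, 248, —, —, —, 430, 755, 726, 131, 989, —, —]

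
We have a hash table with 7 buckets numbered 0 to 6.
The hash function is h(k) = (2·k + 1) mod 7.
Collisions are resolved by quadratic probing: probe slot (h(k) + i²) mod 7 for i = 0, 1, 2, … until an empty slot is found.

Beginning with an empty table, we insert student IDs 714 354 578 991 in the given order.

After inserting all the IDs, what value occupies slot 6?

714 hashes to 1; slot 1 is free → place at 1.
354 hashes to 2; slot 2 is free → place at 2.
578 hashes to 2; 2 taken → place at 3.
991 hashes to 2; 2,3 taken → place at 6.
Table: [-, 714, 354, 578, -, -, 991]

991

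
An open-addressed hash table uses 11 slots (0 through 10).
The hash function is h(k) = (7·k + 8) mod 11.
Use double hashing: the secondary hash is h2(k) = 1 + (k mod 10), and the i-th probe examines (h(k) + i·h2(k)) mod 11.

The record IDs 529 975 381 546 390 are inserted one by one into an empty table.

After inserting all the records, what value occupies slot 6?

381

529 hashes to 4; slot 4 is free → place at 4.
975 hashes to 2; slot 2 is free → place at 2.
381 hashes to 2, h2=2; 2,4 taken → place at 6.
546 hashes to 2, h2=7; 2 taken → place at 9.
390 hashes to 10; slot 10 is free → place at 10.
Table: [., ., 975, ., 529, ., 381, ., ., 546, 390]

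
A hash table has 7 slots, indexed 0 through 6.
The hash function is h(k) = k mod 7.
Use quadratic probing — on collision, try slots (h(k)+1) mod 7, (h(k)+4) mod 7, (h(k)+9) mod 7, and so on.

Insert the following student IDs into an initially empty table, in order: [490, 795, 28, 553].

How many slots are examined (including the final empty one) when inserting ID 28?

2

490: h=0 → slot 0
795: h=4 → slot 4
28: h=0, probe 0,1 → slot 1
553: h=0, probe 0,1,4,2 → slot 2
Table: [490, 28, 553, -, 795, -, -]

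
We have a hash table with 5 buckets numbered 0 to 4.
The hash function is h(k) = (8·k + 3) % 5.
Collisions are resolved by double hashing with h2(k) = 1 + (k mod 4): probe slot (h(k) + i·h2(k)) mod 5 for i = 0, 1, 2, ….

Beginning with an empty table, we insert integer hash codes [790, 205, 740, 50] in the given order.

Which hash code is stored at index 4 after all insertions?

Insert 790: h=3, slot 3 empty → index 3.
Insert 205: h=3, h2=2, slot 3 occupied → index 0.
Insert 740: h=3, h2=1, slot 3 occupied → index 4.
Insert 50: h=3, h2=3, slot 3 occupied → index 1.
Table: [205, 50, ∅, 790, 740]

740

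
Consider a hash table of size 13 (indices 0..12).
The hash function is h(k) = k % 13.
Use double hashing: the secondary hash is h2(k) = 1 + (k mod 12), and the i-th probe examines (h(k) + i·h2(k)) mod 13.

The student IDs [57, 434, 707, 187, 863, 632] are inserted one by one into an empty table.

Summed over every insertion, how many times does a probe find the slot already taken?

8

Insert 57: h=5, slot 5 empty -> index 5.
Insert 434: h=5, h2=3, slot 5 occupied -> index 8.
Insert 707: h=5, h2=12, slot 5 occupied -> index 4.
Insert 187: h=5, h2=8, slot 5 occupied -> index 0.
Insert 863: h=5, h2=12, slots 5,4 occupied -> index 3.
Insert 632: h=8, h2=9, slots 8,4,0 occupied -> index 9.
Table: [187, _, _, 863, 707, 57, _, _, 434, 632, _, _, _]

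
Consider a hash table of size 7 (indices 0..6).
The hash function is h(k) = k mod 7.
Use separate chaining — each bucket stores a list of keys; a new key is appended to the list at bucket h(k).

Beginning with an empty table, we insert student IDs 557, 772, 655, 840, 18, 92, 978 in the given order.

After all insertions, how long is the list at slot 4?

3

557 -> bucket 4
772 -> bucket 2
655 -> bucket 4 (collision)
840 -> bucket 0
18 -> bucket 4 (collision)
92 -> bucket 1
978 -> bucket 5
Final buckets:
0: 840
1: 92
2: 772
3: ∅
4: 557 -> 655 -> 18
5: 978
6: ∅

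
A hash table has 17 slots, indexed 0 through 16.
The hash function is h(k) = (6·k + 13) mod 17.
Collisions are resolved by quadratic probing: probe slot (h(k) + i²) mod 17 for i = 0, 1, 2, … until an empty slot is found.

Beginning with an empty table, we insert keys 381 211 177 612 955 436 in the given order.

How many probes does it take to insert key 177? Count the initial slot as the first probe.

Insert 381: h=4, slot 4 empty → index 4.
Insert 211: h=4, slot 4 occupied → index 5.
Insert 177: h=4, slots 4,5 occupied → index 8.
Insert 612: h=13, slot 13 empty → index 13.
Insert 955: h=14, slot 14 empty → index 14.
Insert 436: h=11, slot 11 empty → index 11.
Table: [∅, ∅, ∅, ∅, 381, 211, ∅, ∅, 177, ∅, ∅, 436, ∅, 612, 955, ∅, ∅]

3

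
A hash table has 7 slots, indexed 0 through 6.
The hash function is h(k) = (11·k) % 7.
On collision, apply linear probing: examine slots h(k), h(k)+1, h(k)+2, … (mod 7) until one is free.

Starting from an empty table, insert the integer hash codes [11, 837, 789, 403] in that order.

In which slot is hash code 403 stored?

11: h=2 => slot 2
837: h=2, probe 2,3 => slot 3
789: h=6 => slot 6
403: h=2, probe 2,3,4 => slot 4
Table: [∅, ∅, 11, 837, 403, ∅, 789]

4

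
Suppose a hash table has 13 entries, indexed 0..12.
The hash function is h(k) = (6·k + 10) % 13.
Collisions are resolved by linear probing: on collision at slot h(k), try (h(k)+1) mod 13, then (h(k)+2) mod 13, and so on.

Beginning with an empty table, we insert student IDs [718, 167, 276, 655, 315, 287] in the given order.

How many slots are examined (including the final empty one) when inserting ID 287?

Insert 718: h=2, slot 2 empty => index 2.
Insert 167: h=11, slot 11 empty => index 11.
Insert 276: h=2, slot 2 occupied => index 3.
Insert 655: h=1, slot 1 empty => index 1.
Insert 315: h=2, slots 2,3 occupied => index 4.
Insert 287: h=3, slots 3,4 occupied => index 5.
Table: [., 655, 718, 276, 315, 287, ., ., ., ., ., 167, .]

3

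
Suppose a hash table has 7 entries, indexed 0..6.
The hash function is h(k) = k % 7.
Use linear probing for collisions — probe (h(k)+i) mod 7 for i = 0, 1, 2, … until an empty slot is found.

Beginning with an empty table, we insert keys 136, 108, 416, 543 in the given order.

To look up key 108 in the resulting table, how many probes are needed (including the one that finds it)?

2

Insert 136: h=3, slot 3 empty => index 3.
Insert 108: h=3, slot 3 occupied => index 4.
Insert 416: h=3, slots 3,4 occupied => index 5.
Insert 543: h=4, slots 4,5 occupied => index 6.
Table: [_, _, _, 136, 108, 416, 543]
Lookup 108: h=3, probe 3,4 → found at 4.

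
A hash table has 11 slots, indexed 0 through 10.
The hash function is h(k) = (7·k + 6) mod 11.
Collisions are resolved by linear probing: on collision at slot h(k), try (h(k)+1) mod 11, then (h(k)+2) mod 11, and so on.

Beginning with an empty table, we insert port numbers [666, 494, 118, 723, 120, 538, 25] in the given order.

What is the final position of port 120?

666: h=4 -> slot 4
494: h=10 -> slot 10
118: h=7 -> slot 7
723: h=7, probe 7,8 -> slot 8
120: h=10, probe 10,0 -> slot 0
538: h=10, probe 10,0,1 -> slot 1
25: h=5 -> slot 5
Table: [120, 538, —, —, 666, 25, —, 118, 723, —, 494]

0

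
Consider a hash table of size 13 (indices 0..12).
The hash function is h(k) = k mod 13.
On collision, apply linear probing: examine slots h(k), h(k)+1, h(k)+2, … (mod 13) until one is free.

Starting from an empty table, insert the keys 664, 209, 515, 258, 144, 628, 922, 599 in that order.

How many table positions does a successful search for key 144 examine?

3

Insert 664: h=1, slot 1 empty => index 1.
Insert 209: h=1, slot 1 occupied => index 2.
Insert 515: h=8, slot 8 empty => index 8.
Insert 258: h=11, slot 11 empty => index 11.
Insert 144: h=1, slots 1,2 occupied => index 3.
Insert 628: h=4, slot 4 empty => index 4.
Insert 922: h=12, slot 12 empty => index 12.
Insert 599: h=1, slots 1,2,3,4 occupied => index 5.
Table: [∅, 664, 209, 144, 628, 599, ∅, ∅, 515, ∅, ∅, 258, 922]
Lookup 144: h=1, probe 1,2,3 → found at 3.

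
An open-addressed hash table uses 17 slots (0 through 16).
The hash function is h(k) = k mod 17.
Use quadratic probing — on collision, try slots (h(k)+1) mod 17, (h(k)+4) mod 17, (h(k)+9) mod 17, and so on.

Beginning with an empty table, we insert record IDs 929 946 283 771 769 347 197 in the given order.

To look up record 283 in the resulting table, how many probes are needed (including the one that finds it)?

3

929 hashes to 11; slot 11 is free → place at 11.
946 hashes to 11; 11 taken → place at 12.
283 hashes to 11; 11,12 taken → place at 15.
771 hashes to 6; slot 6 is free → place at 6.
769 hashes to 4; slot 4 is free → place at 4.
347 hashes to 7; slot 7 is free → place at 7.
197 hashes to 10; slot 10 is free → place at 10.
Table: [∅, ∅, ∅, ∅, 769, ∅, 771, 347, ∅, ∅, 197, 929, 946, ∅, ∅, 283, ∅]
Lookup 283: h=11, probe 11,12,15 → found at 15.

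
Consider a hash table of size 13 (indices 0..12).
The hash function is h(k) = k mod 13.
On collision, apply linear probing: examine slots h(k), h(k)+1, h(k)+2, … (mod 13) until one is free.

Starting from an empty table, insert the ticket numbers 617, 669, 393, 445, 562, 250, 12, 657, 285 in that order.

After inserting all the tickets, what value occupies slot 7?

Insert 617: h=6, slot 6 empty → index 6.
Insert 669: h=6, slot 6 occupied → index 7.
Insert 393: h=3, slot 3 empty → index 3.
Insert 445: h=3, slot 3 occupied → index 4.
Insert 562: h=3, slots 3,4 occupied → index 5.
Insert 250: h=3, slots 3,4,5,6,7 occupied → index 8.
Insert 12: h=12, slot 12 empty → index 12.
Insert 657: h=7, slots 7,8 occupied → index 9.
Insert 285: h=12, slot 12 occupied → index 0.
Table: [285, ., ., 393, 445, 562, 617, 669, 250, 657, ., ., 12]

669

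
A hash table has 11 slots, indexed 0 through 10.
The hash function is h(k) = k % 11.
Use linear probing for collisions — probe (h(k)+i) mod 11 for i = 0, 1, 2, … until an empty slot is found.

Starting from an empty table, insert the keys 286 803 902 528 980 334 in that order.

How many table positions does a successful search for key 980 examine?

4

286 hashes to 0; slot 0 is free => place at 0.
803 hashes to 0; 0 taken => place at 1.
902 hashes to 0; 0,1 taken => place at 2.
528 hashes to 0; 0,1,2 taken => place at 3.
980 hashes to 1; 1,2,3 taken => place at 4.
334 hashes to 4; 4 taken => place at 5.
Table: [286, 803, 902, 528, 980, 334, ., ., ., ., .]
Lookup 980: h=1, probe 1,2,3,4 → found at 4.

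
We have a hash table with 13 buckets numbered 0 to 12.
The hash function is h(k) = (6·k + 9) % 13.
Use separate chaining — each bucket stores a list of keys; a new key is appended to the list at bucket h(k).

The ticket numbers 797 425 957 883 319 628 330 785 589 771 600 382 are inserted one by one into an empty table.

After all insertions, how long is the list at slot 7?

4

Insert 797: h=7, bucket 7 empty -> new chain.
Insert 425: h=11, bucket 11 empty -> new chain.
Insert 957: h=5, bucket 5 empty -> new chain.
Insert 883: h=3, bucket 3 empty -> new chain.
Insert 319: h=12, bucket 12 empty -> new chain.
Insert 628: h=7, bucket 7 nonempty -> append to chain.
Insert 330: h=0, bucket 0 empty -> new chain.
Insert 785: h=0, bucket 0 nonempty -> append to chain.
Insert 589: h=7, bucket 7 nonempty -> append to chain.
Insert 771: h=7, bucket 7 nonempty -> append to chain.
Insert 600: h=8, bucket 8 empty -> new chain.
Insert 382: h=0, bucket 0 nonempty -> append to chain.
Final buckets:
0: 330 -> 785 -> 382
1: —
2: —
3: 883
4: —
5: 957
6: —
7: 797 -> 628 -> 589 -> 771
8: 600
9: —
10: —
11: 425
12: 319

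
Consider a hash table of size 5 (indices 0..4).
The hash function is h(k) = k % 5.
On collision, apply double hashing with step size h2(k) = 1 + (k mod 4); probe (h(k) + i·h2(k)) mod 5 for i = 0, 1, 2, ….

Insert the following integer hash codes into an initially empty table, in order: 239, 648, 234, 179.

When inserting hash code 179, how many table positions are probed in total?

4

239 hashes to 4; slot 4 is free → place at 4.
648 hashes to 3; slot 3 is free → place at 3.
234 hashes to 4, h2=3; 4 taken → place at 2.
179 hashes to 4, h2=4; 4,3,2 taken → place at 1.
Table: [∅, 179, 234, 648, 239]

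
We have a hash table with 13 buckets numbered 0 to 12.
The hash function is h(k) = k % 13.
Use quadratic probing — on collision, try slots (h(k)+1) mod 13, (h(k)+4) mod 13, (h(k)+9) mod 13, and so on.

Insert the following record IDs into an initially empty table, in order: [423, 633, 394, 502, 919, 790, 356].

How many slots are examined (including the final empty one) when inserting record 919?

2

423 hashes to 7; slot 7 is free => place at 7.
633 hashes to 9; slot 9 is free => place at 9.
394 hashes to 4; slot 4 is free => place at 4.
502 hashes to 8; slot 8 is free => place at 8.
919 hashes to 9; 9 taken => place at 10.
790 hashes to 10; 10 taken => place at 11.
356 hashes to 5; slot 5 is free => place at 5.
Table: [., ., ., ., 394, 356, ., 423, 502, 633, 919, 790, .]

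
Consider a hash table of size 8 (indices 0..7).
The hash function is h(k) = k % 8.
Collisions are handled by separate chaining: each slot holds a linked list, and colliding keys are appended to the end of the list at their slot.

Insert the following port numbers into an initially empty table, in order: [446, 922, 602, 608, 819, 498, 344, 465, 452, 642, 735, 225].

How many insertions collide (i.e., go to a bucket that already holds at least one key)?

5

446 → bucket 6
922 → bucket 2
602 → bucket 2 (collision)
608 → bucket 0
819 → bucket 3
498 → bucket 2 (collision)
344 → bucket 0 (collision)
465 → bucket 1
452 → bucket 4
642 → bucket 2 (collision)
735 → bucket 7
225 → bucket 1 (collision)
Final buckets:
0: 608 -> 344
1: 465 -> 225
2: 922 -> 602 -> 498 -> 642
3: 819
4: 452
5: —
6: 446
7: 735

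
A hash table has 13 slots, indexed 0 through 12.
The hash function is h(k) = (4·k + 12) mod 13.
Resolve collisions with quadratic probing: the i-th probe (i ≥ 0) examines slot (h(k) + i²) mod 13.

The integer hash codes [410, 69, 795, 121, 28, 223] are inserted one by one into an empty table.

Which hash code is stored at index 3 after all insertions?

410 hashes to 1; slot 1 is free → place at 1.
69 hashes to 2; slot 2 is free → place at 2.
795 hashes to 7; slot 7 is free → place at 7.
121 hashes to 2; 2 taken → place at 3.
28 hashes to 7; 7 taken → place at 8.
223 hashes to 7; 7,8 taken → place at 11.
Table: [., 410, 69, 121, ., ., ., 795, 28, ., ., 223, .]

121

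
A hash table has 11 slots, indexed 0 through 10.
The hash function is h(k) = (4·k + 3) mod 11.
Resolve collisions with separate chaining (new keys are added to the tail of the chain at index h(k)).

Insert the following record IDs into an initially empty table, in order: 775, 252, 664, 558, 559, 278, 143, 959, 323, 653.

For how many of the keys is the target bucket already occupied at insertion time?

Insert 775: h=1, bucket 1 empty -> new chain.
Insert 252: h=10, bucket 10 empty -> new chain.
Insert 664: h=8, bucket 8 empty -> new chain.
Insert 558: h=2, bucket 2 empty -> new chain.
Insert 559: h=6, bucket 6 empty -> new chain.
Insert 278: h=4, bucket 4 empty -> new chain.
Insert 143: h=3, bucket 3 empty -> new chain.
Insert 959: h=0, bucket 0 empty -> new chain.
Insert 323: h=8, bucket 8 nonempty -> append to chain.
Insert 653: h=8, bucket 8 nonempty -> append to chain.
Final buckets:
0: 959
1: 775
2: 558
3: 143
4: 278
5: .
6: 559
7: .
8: 664 -> 323 -> 653
9: .
10: 252

2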